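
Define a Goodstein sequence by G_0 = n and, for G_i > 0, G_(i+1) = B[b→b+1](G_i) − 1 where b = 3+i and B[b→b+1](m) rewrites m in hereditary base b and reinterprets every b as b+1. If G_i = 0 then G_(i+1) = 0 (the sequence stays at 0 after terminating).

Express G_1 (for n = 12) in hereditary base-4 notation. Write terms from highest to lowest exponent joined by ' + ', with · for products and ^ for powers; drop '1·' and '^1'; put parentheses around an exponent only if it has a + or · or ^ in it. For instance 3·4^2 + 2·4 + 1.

4^2 + 3

12 —HB3→ 3^2 + 3 —bump→ 4^2 + 4 = 20 —(−1)→ 19
19 —HB4→ 4^2 + 3 —bump→ 5^2 + 3 = 28 —(−1)→ 27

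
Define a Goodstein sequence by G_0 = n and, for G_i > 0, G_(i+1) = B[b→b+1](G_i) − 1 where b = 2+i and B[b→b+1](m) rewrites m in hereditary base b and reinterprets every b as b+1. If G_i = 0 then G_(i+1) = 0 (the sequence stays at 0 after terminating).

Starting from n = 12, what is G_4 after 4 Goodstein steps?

i=0: 12 = 2^(2 + 1) + 2^2 (b=2); 2→3: 3^(3 + 1) + 3^3 = 108; 108−1 = 107
i=1: 107 = 3^(3 + 1) + 2·3^2 + 2·3 + 2 (b=3); 3→4: 4^(4 + 1) + 2·4^2 + 2·4 + 2 = 1066; 1066−1 = 1065
i=2: 1065 = 4^(4 + 1) + 2·4^2 + 2·4 + 1 (b=4); 4→5: 5^(5 + 1) + 2·5^2 + 2·5 + 1 = 15686; 15686−1 = 15685
i=3: 15685 = 5^(5 + 1) + 2·5^2 + 2·5 (b=5); 5→6: 6^(6 + 1) + 2·6^2 + 2·6 = 280020; 280020−1 = 280019
i=4: 280019 = 6^(6 + 1) + 2·6^2 + 6 + 5 (b=6); 6→7: 7^(7 + 1) + 2·7^2 + 7 + 5 = 5764911; 5764911−1 = 5764910

280019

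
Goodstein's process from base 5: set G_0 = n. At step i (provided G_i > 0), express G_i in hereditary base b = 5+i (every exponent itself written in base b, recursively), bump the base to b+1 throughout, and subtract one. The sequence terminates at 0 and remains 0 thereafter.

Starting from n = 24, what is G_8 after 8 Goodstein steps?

45

24 —HB5→ 4·5 + 4 —bump→ 4·6 + 4 = 28 —(−1)→ 27
27 —HB6→ 4·6 + 3 —bump→ 4·7 + 3 = 31 —(−1)→ 30
30 —HB7→ 4·7 + 2 —bump→ 4·8 + 2 = 34 —(−1)→ 33
33 —HB8→ 4·8 + 1 —bump→ 4·9 + 1 = 37 —(−1)→ 36
36 —HB9→ 4·9 —bump→ 4·10 = 40 —(−1)→ 39
39 —HB10→ 3·10 + 9 —bump→ 3·11 + 9 = 42 —(−1)→ 41
41 —HB11→ 3·11 + 8 —bump→ 3·12 + 8 = 44 —(−1)→ 43
43 —HB12→ 3·12 + 7 —bump→ 3·13 + 7 = 46 —(−1)→ 45
45 —HB13→ 3·13 + 6 —bump→ 3·14 + 6 = 48 —(−1)→ 47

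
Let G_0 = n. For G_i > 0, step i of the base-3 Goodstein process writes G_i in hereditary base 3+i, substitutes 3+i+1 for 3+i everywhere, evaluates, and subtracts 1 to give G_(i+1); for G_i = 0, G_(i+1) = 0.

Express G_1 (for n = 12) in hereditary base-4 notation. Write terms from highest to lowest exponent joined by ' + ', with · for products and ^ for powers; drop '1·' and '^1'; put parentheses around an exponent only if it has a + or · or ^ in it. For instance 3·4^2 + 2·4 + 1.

4^2 + 3

base 3: 12 = 3^2 + 3; at 4: 4^2 + 4 = 20; next = 19
base 4: 19 = 4^2 + 3; at 5: 5^2 + 3 = 28; next = 27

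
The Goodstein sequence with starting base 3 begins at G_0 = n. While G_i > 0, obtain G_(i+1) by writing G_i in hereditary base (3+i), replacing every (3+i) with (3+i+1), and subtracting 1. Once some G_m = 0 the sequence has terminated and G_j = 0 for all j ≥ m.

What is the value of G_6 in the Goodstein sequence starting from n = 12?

69

step 0: 12 = 3^2 + 3; sub 4 for 3: 4^2 + 4; = 20; G_1 = 20−1 = 19
step 1: 19 = 4^2 + 3; sub 5 for 4: 5^2 + 3; = 28; G_2 = 28−1 = 27
step 2: 27 = 5^2 + 2; sub 6 for 5: 6^2 + 2; = 38; G_3 = 38−1 = 37
step 3: 37 = 6^2 + 1; sub 7 for 6: 7^2 + 1; = 50; G_4 = 50−1 = 49
step 4: 49 = 7^2; sub 8 for 7: 8^2; = 64; G_5 = 64−1 = 63
step 5: 63 = 7·8 + 7; sub 9 for 8: 7·9 + 7; = 70; G_6 = 70−1 = 69
step 6: 69 = 7·9 + 6; sub 10 for 9: 7·10 + 6; = 76; G_7 = 76−1 = 75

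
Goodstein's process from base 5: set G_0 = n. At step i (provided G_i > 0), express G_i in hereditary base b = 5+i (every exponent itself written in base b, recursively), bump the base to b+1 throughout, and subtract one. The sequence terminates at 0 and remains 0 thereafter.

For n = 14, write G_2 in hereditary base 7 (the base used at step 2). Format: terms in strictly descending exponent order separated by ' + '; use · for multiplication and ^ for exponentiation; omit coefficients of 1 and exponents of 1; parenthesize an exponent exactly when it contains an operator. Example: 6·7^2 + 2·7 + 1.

2·7 + 2

G_0 = 14. HB_5(14) = 2·5 + 4. Bump = 16. G_1 = 15.
G_1 = 15. HB_6(15) = 2·6 + 3. Bump = 17. G_2 = 16.
G_2 = 16. HB_7(16) = 2·7 + 2. Bump = 18. G_3 = 17.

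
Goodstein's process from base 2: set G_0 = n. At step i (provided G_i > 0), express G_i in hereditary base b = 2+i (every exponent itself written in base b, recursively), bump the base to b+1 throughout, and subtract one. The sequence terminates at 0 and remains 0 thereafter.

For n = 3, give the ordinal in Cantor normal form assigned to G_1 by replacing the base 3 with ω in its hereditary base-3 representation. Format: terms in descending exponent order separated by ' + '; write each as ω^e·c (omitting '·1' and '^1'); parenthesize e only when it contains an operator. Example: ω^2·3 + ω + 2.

G_0=3  [base 2] 2 + 1  →[2↦3]→  3 + 1 = 4  −1 ⇒ G_1=3
G_1=3  [base 3] 3  →[3↦4]→  4 = 4  −1 ⇒ G_2=3

ω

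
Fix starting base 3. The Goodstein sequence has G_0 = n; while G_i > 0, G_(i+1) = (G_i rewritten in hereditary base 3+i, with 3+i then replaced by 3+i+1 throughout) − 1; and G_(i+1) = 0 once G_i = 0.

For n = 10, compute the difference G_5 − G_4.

G_0 = 10. HB_3(10) = 3^2 + 1. Bump = 17. G_1 = 16.
G_1 = 16. HB_4(16) = 4^2. Bump = 25. G_2 = 24.
G_2 = 24. HB_5(24) = 4·5 + 4. Bump = 28. G_3 = 27.
G_3 = 27. HB_6(27) = 4·6 + 3. Bump = 31. G_4 = 30.
G_4 = 30. HB_7(30) = 4·7 + 2. Bump = 34. G_5 = 33.

3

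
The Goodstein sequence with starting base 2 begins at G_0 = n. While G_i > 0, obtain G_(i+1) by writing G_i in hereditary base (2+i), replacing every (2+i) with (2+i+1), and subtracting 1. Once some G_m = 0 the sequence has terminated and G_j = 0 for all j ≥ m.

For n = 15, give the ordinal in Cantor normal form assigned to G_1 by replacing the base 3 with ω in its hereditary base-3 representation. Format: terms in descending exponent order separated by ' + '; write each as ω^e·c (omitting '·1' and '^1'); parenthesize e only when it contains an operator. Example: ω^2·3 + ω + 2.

ω^(ω + 1) + ω^ω + ω

G_0=15  [base 2] 2^(2 + 1) + 2^2 + 2 + 1  →[2↦3]→  3^(3 + 1) + 3^3 + 3 + 1 = 112  −1 ⇒ G_1=111
G_1=111  [base 3] 3^(3 + 1) + 3^3 + 3  →[3↦4]→  4^(4 + 1) + 4^4 + 4 = 1284  −1 ⇒ G_2=1283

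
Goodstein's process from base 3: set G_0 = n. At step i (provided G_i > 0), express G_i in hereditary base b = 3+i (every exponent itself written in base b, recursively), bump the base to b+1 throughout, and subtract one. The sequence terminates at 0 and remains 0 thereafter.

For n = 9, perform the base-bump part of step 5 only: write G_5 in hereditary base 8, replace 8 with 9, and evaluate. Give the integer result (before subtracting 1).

25

G_0 = 9. HB_3(9) = 3^2. Bump = 16. G_1 = 15.
G_1 = 15. HB_4(15) = 3·4 + 3. Bump = 18. G_2 = 17.
G_2 = 17. HB_5(17) = 3·5 + 2. Bump = 20. G_3 = 19.
G_3 = 19. HB_6(19) = 3·6 + 1. Bump = 22. G_4 = 21.
G_4 = 21. HB_7(21) = 3·7. Bump = 24. G_5 = 23.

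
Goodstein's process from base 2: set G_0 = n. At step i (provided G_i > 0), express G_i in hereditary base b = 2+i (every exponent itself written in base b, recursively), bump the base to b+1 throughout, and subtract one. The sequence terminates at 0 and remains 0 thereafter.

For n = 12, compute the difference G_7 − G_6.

G_0 = 12. HB_2(12) = 2^(2 + 1) + 2^2. Bump = 108. G_1 = 107.
G_1 = 107. HB_3(107) = 3^(3 + 1) + 2·3^2 + 2·3 + 2. Bump = 1066. G_2 = 1065.
G_2 = 1065. HB_4(1065) = 4^(4 + 1) + 2·4^2 + 2·4 + 1. Bump = 15686. G_3 = 15685.
G_3 = 15685. HB_5(15685) = 5^(5 + 1) + 2·5^2 + 2·5. Bump = 280020. G_4 = 280019.
G_4 = 280019. HB_6(280019) = 6^(6 + 1) + 2·6^2 + 6 + 5. Bump = 5764911. G_5 = 5764910.
G_5 = 5764910. HB_7(5764910) = 7^(7 + 1) + 2·7^2 + 7 + 4. Bump = 134217868. G_6 = 134217867.
G_6 = 134217867. HB_8(134217867) = 8^(8 + 1) + 2·8^2 + 8 + 3. Bump = 3486784575. G_7 = 3486784574.

3352566707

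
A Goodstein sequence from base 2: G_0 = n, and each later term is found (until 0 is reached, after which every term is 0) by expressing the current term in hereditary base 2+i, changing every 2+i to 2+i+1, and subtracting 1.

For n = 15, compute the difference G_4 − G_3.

[0] 15 ≡ 2^(2 + 1) + 2^2 + 2 + 1 (base 2). Lift 3: 112. −1: 111.
[1] 111 ≡ 3^(3 + 1) + 3^3 + 3 (base 3). Lift 4: 1284. −1: 1283.
[2] 1283 ≡ 4^(4 + 1) + 4^4 + 3 (base 4). Lift 5: 18753. −1: 18752.
[3] 18752 ≡ 5^(5 + 1) + 5^5 + 2 (base 5). Lift 6: 326594. −1: 326593.

307841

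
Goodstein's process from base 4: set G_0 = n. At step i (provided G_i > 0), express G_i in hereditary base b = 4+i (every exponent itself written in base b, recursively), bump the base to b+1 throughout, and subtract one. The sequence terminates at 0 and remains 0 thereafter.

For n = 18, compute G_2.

36

G_0=18  [base 4] 4^2 + 2  →[4↦5]→  5^2 + 2 = 27  −1 ⇒ G_1=26
G_1=26  [base 5] 5^2 + 1  →[5↦6]→  6^2 + 1 = 37  −1 ⇒ G_2=36
G_2=36  [base 6] 6^2  →[6↦7]→  7^2 = 49  −1 ⇒ G_3=48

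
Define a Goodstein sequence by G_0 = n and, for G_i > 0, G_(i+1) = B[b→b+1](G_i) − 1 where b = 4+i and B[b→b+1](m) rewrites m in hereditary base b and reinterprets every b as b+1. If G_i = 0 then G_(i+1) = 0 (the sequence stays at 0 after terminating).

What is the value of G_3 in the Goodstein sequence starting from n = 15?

15 —HB4→ 3·4 + 3 —bump→ 3·5 + 3 = 18 —(−1)→ 17
17 —HB5→ 3·5 + 2 —bump→ 3·6 + 2 = 20 —(−1)→ 19
19 —HB6→ 3·6 + 1 —bump→ 3·7 + 1 = 22 —(−1)→ 21
21 —HB7→ 3·7 —bump→ 3·8 = 24 —(−1)→ 23

21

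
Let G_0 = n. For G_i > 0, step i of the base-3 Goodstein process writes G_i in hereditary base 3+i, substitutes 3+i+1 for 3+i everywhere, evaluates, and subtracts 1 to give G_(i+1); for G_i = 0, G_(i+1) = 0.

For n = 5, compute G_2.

5

base 3: 5 = 3 + 2; at 4: 4 + 2 = 6; next = 5
base 4: 5 = 4 + 1; at 5: 5 + 1 = 6; next = 5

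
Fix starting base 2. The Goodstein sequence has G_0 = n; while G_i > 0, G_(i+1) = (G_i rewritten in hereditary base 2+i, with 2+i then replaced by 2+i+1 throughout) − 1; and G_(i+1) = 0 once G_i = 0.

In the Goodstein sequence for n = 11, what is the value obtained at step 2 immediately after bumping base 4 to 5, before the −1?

15628

step 0: 11 = 2^(2 + 1) + 2 + 1; sub 3 for 2: 3^(3 + 1) + 3 + 1; = 85; G_1 = 85−1 = 84
step 1: 84 = 3^(3 + 1) + 3; sub 4 for 3: 4^(4 + 1) + 4; = 1028; G_2 = 1028−1 = 1027
step 2: 1027 = 4^(4 + 1) + 3; sub 5 for 4: 5^(5 + 1) + 3; = 15628; G_3 = 15628−1 = 15627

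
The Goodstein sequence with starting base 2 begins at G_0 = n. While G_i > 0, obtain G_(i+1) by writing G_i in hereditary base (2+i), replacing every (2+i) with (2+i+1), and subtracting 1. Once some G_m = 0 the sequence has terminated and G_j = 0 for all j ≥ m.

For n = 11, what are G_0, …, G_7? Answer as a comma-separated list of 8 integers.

11 —HB2→ 2^(2 + 1) + 2 + 1 —bump→ 3^(3 + 1) + 3 + 1 = 85 —(−1)→ 84
84 —HB3→ 3^(3 + 1) + 3 —bump→ 4^(4 + 1) + 4 = 1028 —(−1)→ 1027
1027 —HB4→ 4^(4 + 1) + 3 —bump→ 5^(5 + 1) + 3 = 15628 —(−1)→ 15627
15627 —HB5→ 5^(5 + 1) + 2 —bump→ 6^(6 + 1) + 2 = 279938 —(−1)→ 279937
279937 —HB6→ 6^(6 + 1) + 1 —bump→ 7^(7 + 1) + 1 = 5764802 —(−1)→ 5764801
5764801 —HB7→ 7^(7 + 1) —bump→ 8^(8 + 1) = 134217728 —(−1)→ 134217727
134217727 —HB8→ 7·8^8 + 7·8^7 + 7·8^6 + 7·8^5 + 7·8^4 + 7·8^3 + 7·8^2 + 7·8 + 7 —bump→ 7·9^9 + 7·9^7 + 7·9^6 + 7·9^5 + 7·9^4 + 7·9^3 + 7·9^2 + 7·9 + 7 = 2749609303 —(−1)→ 2749609302

11, 84, 1027, 15627, 279937, 5764801, 134217727, 2749609302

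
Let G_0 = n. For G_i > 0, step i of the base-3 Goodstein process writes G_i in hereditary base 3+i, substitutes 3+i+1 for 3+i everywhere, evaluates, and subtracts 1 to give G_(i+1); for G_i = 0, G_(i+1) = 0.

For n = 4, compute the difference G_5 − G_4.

(0) 4|_3 = 3 + 1 ↦ 4 + 1|_4 = 5 ⇒ 4
(1) 4|_4 = 4 ↦ 5|_5 = 5 ⇒ 4
(2) 4|_5 = 4 ↦ 4|_6 = 4 ⇒ 3
(3) 3|_6 = 3 ↦ 3|_7 = 3 ⇒ 2
(4) 2|_7 = 2 ↦ 2|_8 = 2 ⇒ 1

-1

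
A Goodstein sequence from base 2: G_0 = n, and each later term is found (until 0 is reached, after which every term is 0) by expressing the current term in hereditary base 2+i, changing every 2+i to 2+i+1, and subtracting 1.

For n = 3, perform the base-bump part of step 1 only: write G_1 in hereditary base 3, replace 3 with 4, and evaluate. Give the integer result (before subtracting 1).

[0] 3 ≡ 2 + 1 (base 2). Lift 3: 4. −1: 3.
[1] 3 ≡ 3 (base 3). Lift 4: 4. −1: 3.

4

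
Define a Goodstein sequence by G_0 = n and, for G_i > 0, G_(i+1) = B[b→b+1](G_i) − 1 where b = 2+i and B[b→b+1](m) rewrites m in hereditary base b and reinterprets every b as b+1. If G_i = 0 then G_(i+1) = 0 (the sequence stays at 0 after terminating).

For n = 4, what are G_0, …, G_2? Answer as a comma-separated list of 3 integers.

G_0=4  [base 2] 2^2  →[2↦3]→  3^3 = 27  −1 ⇒ G_1=26
G_1=26  [base 3] 2·3^2 + 2·3 + 2  →[3↦4]→  2·4^2 + 2·4 + 2 = 42  −1 ⇒ G_2=41

4, 26, 41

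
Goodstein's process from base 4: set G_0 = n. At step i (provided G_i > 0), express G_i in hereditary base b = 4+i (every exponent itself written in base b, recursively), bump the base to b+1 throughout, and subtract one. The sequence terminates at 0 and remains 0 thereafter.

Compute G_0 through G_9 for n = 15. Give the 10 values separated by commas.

15, 17, 19, 21, 23, 24, 25, 26, 27, 28

step 0: 15 = 3·4 + 3; sub 5 for 4: 3·5 + 3; = 18; G_1 = 18−1 = 17
step 1: 17 = 3·5 + 2; sub 6 for 5: 3·6 + 2; = 20; G_2 = 20−1 = 19
step 2: 19 = 3·6 + 1; sub 7 for 6: 3·7 + 1; = 22; G_3 = 22−1 = 21
step 3: 21 = 3·7; sub 8 for 7: 3·8; = 24; G_4 = 24−1 = 23
step 4: 23 = 2·8 + 7; sub 9 for 8: 2·9 + 7; = 25; G_5 = 25−1 = 24
step 5: 24 = 2·9 + 6; sub 10 for 9: 2·10 + 6; = 26; G_6 = 26−1 = 25
step 6: 25 = 2·10 + 5; sub 11 for 10: 2·11 + 5; = 27; G_7 = 27−1 = 26
step 7: 26 = 2·11 + 4; sub 12 for 11: 2·12 + 4; = 28; G_8 = 28−1 = 27
step 8: 27 = 2·12 + 3; sub 13 for 12: 2·13 + 3; = 29; G_9 = 29−1 = 28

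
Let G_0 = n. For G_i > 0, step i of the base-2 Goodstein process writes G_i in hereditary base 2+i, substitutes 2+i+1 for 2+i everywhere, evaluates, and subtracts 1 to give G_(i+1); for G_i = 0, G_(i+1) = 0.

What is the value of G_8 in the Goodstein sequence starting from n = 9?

step 0: 9 = 2^(2 + 1) + 1; sub 3 for 2: 3^(3 + 1) + 1; = 82; G_1 = 82−1 = 81
step 1: 81 = 3^(3 + 1); sub 4 for 3: 4^(4 + 1); = 1024; G_2 = 1024−1 = 1023
step 2: 1023 = 3·4^4 + 3·4^3 + 3·4^2 + 3·4 + 3; sub 5 for 4: 3·5^5 + 3·5^3 + 3·5^2 + 3·5 + 3; = 9843; G_3 = 9843−1 = 9842
step 3: 9842 = 3·5^5 + 3·5^3 + 3·5^2 + 3·5 + 2; sub 6 for 5: 3·6^6 + 3·6^3 + 3·6^2 + 3·6 + 2; = 140744; G_4 = 140744−1 = 140743
step 4: 140743 = 3·6^6 + 3·6^3 + 3·6^2 + 3·6 + 1; sub 7 for 6: 3·7^7 + 3·7^3 + 3·7^2 + 3·7 + 1; = 2471827; G_5 = 2471827−1 = 2471826
step 5: 2471826 = 3·7^7 + 3·7^3 + 3·7^2 + 3·7; sub 8 for 7: 3·8^8 + 3·8^3 + 3·8^2 + 3·8; = 50333400; G_6 = 50333400−1 = 50333399
step 6: 50333399 = 3·8^8 + 3·8^3 + 3·8^2 + 2·8 + 7; sub 9 for 8: 3·9^9 + 3·9^3 + 3·9^2 + 2·9 + 7; = 1162263922; G_7 = 1162263922−1 = 1162263921
step 7: 1162263921 = 3·9^9 + 3·9^3 + 3·9^2 + 2·9 + 6; sub 10 for 9: 3·10^10 + 3·10^3 + 3·10^2 + 2·10 + 6; = 30000003326; G_8 = 30000003326−1 = 30000003325
step 8: 30000003325 = 3·10^10 + 3·10^3 + 3·10^2 + 2·10 + 5; sub 11 for 10: 3·11^11 + 3·11^3 + 3·11^2 + 2·11 + 5; = 855935016216; G_9 = 855935016216−1 = 855935016215

30000003325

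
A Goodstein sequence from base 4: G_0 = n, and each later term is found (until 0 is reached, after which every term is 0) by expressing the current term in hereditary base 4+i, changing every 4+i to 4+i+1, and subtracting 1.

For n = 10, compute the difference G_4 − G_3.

G_0=10  [base 4] 2·4 + 2  →[4↦5]→  2·5 + 2 = 12  −1 ⇒ G_1=11
G_1=11  [base 5] 2·5 + 1  →[5↦6]→  2·6 + 1 = 13  −1 ⇒ G_2=12
G_2=12  [base 6] 2·6  →[6↦7]→  2·7 = 14  −1 ⇒ G_3=13
G_3=13  [base 7] 7 + 6  →[7↦8]→  8 + 6 = 14  −1 ⇒ G_4=13

0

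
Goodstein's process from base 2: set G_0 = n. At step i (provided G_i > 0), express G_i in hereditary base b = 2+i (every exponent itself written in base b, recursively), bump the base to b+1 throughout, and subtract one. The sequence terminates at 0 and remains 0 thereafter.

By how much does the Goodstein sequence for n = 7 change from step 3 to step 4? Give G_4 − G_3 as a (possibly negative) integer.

step 0: 7 = 2^2 + 2 + 1; sub 3 for 2: 3^3 + 3 + 1; = 31; G_1 = 31−1 = 30
step 1: 30 = 3^3 + 3; sub 4 for 3: 4^4 + 4; = 260; G_2 = 260−1 = 259
step 2: 259 = 4^4 + 3; sub 5 for 4: 5^5 + 3; = 3128; G_3 = 3128−1 = 3127
step 3: 3127 = 5^5 + 2; sub 6 for 5: 6^6 + 2; = 46658; G_4 = 46658−1 = 46657

43530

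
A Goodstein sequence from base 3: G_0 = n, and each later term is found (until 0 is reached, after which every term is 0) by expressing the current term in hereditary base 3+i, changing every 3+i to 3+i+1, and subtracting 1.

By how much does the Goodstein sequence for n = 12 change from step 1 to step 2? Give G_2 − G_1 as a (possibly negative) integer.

8

G_0 = 12. HB_3(12) = 3^2 + 3. Bump = 20. G_1 = 19.
G_1 = 19. HB_4(19) = 4^2 + 3. Bump = 28. G_2 = 27.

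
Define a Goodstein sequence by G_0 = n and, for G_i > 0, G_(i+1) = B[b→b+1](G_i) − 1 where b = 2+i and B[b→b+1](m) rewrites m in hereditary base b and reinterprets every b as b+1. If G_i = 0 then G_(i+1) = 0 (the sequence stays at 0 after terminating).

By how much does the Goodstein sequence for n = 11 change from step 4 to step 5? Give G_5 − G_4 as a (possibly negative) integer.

5484864

step 0: 11 = 2^(2 + 1) + 2 + 1; sub 3 for 2: 3^(3 + 1) + 3 + 1; = 85; G_1 = 85−1 = 84
step 1: 84 = 3^(3 + 1) + 3; sub 4 for 3: 4^(4 + 1) + 4; = 1028; G_2 = 1028−1 = 1027
step 2: 1027 = 4^(4 + 1) + 3; sub 5 for 4: 5^(5 + 1) + 3; = 15628; G_3 = 15628−1 = 15627
step 3: 15627 = 5^(5 + 1) + 2; sub 6 for 5: 6^(6 + 1) + 2; = 279938; G_4 = 279938−1 = 279937
step 4: 279937 = 6^(6 + 1) + 1; sub 7 for 6: 7^(7 + 1) + 1; = 5764802; G_5 = 5764802−1 = 5764801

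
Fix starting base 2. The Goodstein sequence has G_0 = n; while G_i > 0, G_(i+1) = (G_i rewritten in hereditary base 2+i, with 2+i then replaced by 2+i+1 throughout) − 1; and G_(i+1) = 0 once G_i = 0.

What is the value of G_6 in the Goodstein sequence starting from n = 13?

134219479

13 —HB2→ 2^(2 + 1) + 2^2 + 1 —bump→ 3^(3 + 1) + 3^3 + 1 = 109 —(−1)→ 108
108 —HB3→ 3^(3 + 1) + 3^3 —bump→ 4^(4 + 1) + 4^4 = 1280 —(−1)→ 1279
1279 —HB4→ 4^(4 + 1) + 3·4^3 + 3·4^2 + 3·4 + 3 —bump→ 5^(5 + 1) + 3·5^3 + 3·5^2 + 3·5 + 3 = 16093 —(−1)→ 16092
16092 —HB5→ 5^(5 + 1) + 3·5^3 + 3·5^2 + 3·5 + 2 —bump→ 6^(6 + 1) + 3·6^3 + 3·6^2 + 3·6 + 2 = 280712 —(−1)→ 280711
280711 —HB6→ 6^(6 + 1) + 3·6^3 + 3·6^2 + 3·6 + 1 —bump→ 7^(7 + 1) + 3·7^3 + 3·7^2 + 3·7 + 1 = 5765999 —(−1)→ 5765998
5765998 —HB7→ 7^(7 + 1) + 3·7^3 + 3·7^2 + 3·7 —bump→ 8^(8 + 1) + 3·8^3 + 3·8^2 + 3·8 = 134219480 —(−1)→ 134219479
134219479 —HB8→ 8^(8 + 1) + 3·8^3 + 3·8^2 + 2·8 + 7 —bump→ 9^(9 + 1) + 3·9^3 + 3·9^2 + 2·9 + 7 = 3486786856 —(−1)→ 3486786855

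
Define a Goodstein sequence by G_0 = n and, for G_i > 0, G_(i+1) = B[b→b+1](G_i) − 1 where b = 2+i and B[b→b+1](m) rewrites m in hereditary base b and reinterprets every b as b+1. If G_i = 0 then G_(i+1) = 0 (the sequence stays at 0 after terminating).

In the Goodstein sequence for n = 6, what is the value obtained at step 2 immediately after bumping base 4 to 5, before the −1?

3126

(0) 6|_2 = 2^2 + 2 ↦ 3^3 + 3|_3 = 30 ⇒ 29
(1) 29|_3 = 3^3 + 2 ↦ 4^4 + 2|_4 = 258 ⇒ 257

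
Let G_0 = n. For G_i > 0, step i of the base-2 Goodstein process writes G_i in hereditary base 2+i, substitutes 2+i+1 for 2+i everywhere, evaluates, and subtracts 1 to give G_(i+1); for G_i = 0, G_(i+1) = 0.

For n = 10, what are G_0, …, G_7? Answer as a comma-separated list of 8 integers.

step 0: 10 = 2^(2 + 1) + 2; sub 3 for 2: 3^(3 + 1) + 3; = 84; G_1 = 84−1 = 83
step 1: 83 = 3^(3 + 1) + 2; sub 4 for 3: 4^(4 + 1) + 2; = 1026; G_2 = 1026−1 = 1025
step 2: 1025 = 4^(4 + 1) + 1; sub 5 for 4: 5^(5 + 1) + 1; = 15626; G_3 = 15626−1 = 15625
step 3: 15625 = 5^(5 + 1); sub 6 for 5: 6^(6 + 1); = 279936; G_4 = 279936−1 = 279935
step 4: 279935 = 5·6^6 + 5·6^5 + 5·6^4 + 5·6^3 + 5·6^2 + 5·6 + 5; sub 7 for 6: 5·7^7 + 5·7^5 + 5·7^4 + 5·7^3 + 5·7^2 + 5·7 + 5; = 4215755; G_5 = 4215755−1 = 4215754
step 5: 4215754 = 5·7^7 + 5·7^5 + 5·7^4 + 5·7^3 + 5·7^2 + 5·7 + 4; sub 8 for 7: 5·8^8 + 5·8^5 + 5·8^4 + 5·8^3 + 5·8^2 + 5·8 + 4; = 84073324; G_6 = 84073324−1 = 84073323
step 6: 84073323 = 5·8^8 + 5·8^5 + 5·8^4 + 5·8^3 + 5·8^2 + 5·8 + 3; sub 9 for 8: 5·9^9 + 5·9^5 + 5·9^4 + 5·9^3 + 5·9^2 + 5·9 + 3; = 1937434593; G_7 = 1937434593−1 = 1937434592

10, 83, 1025, 15625, 279935, 4215754, 84073323, 1937434592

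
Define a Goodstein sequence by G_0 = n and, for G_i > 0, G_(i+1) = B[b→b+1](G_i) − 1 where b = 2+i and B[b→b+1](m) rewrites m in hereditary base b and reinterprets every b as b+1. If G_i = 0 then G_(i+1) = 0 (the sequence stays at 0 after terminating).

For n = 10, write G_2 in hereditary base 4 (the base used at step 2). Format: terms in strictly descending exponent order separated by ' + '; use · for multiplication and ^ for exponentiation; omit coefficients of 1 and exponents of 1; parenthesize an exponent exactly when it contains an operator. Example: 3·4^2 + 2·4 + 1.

G_0 = 10. HB_2(10) = 2^(2 + 1) + 2. Bump = 84. G_1 = 83.
G_1 = 83. HB_3(83) = 3^(3 + 1) + 2. Bump = 1026. G_2 = 1025.
G_2 = 1025. HB_4(1025) = 4^(4 + 1) + 1. Bump = 15626. G_3 = 15625.

4^(4 + 1) + 1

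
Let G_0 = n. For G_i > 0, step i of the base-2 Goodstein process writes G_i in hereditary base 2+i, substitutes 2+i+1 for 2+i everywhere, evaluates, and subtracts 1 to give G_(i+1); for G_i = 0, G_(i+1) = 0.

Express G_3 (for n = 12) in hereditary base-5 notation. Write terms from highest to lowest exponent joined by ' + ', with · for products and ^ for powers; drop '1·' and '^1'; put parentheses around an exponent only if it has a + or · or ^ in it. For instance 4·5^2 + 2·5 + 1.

(0) 12|_2 = 2^(2 + 1) + 2^2 ↦ 3^(3 + 1) + 3^3|_3 = 108 ⇒ 107
(1) 107|_3 = 3^(3 + 1) + 2·3^2 + 2·3 + 2 ↦ 4^(4 + 1) + 2·4^2 + 2·4 + 2|_4 = 1066 ⇒ 1065
(2) 1065|_4 = 4^(4 + 1) + 2·4^2 + 2·4 + 1 ↦ 5^(5 + 1) + 2·5^2 + 2·5 + 1|_5 = 15686 ⇒ 15685

5^(5 + 1) + 2·5^2 + 2·5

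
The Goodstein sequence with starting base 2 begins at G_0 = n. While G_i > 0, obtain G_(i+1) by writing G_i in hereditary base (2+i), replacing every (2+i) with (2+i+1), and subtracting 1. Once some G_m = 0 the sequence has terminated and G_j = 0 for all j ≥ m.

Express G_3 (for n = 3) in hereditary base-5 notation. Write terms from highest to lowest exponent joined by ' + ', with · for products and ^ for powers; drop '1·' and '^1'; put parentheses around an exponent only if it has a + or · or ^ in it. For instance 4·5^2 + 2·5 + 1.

G_0=3  [base 2] 2 + 1  →[2↦3]→  3 + 1 = 4  −1 ⇒ G_1=3
G_1=3  [base 3] 3  →[3↦4]→  4 = 4  −1 ⇒ G_2=3
G_2=3  [base 4] 3  →[4↦5]→  3 = 3  −1 ⇒ G_3=2
G_3=2  [base 5] 2  →[5↦6]→  2 = 2  −1 ⇒ G_4=1

2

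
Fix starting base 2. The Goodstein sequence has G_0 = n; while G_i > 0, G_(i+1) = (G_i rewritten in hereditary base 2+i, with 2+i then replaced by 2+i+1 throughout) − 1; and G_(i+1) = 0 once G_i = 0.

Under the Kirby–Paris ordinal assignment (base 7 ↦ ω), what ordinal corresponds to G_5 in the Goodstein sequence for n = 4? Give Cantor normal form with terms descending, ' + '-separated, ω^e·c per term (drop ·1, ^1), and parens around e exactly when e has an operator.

G_0 = 4. HB_2(4) = 2^2. Bump = 27. G_1 = 26.
G_1 = 26. HB_3(26) = 2·3^2 + 2·3 + 2. Bump = 42. G_2 = 41.
G_2 = 41. HB_4(41) = 2·4^2 + 2·4 + 1. Bump = 61. G_3 = 60.
G_3 = 60. HB_5(60) = 2·5^2 + 2·5. Bump = 84. G_4 = 83.
G_4 = 83. HB_6(83) = 2·6^2 + 6 + 5. Bump = 110. G_5 = 109.
G_5 = 109. HB_7(109) = 2·7^2 + 7 + 4. Bump = 140. G_6 = 139.

ω^2·2 + ω + 4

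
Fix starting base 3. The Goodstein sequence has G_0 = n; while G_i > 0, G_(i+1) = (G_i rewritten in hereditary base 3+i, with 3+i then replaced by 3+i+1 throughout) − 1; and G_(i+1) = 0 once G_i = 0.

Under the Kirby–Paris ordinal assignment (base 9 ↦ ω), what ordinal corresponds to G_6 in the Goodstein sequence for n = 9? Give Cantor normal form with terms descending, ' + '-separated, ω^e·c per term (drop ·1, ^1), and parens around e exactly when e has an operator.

ω·2 + 6

9 —HB3→ 3^2 —bump→ 4^2 = 16 —(−1)→ 15
15 —HB4→ 3·4 + 3 —bump→ 3·5 + 3 = 18 —(−1)→ 17
17 —HB5→ 3·5 + 2 —bump→ 3·6 + 2 = 20 —(−1)→ 19
19 —HB6→ 3·6 + 1 —bump→ 3·7 + 1 = 22 —(−1)→ 21
21 —HB7→ 3·7 —bump→ 3·8 = 24 —(−1)→ 23
23 —HB8→ 2·8 + 7 —bump→ 2·9 + 7 = 25 —(−1)→ 24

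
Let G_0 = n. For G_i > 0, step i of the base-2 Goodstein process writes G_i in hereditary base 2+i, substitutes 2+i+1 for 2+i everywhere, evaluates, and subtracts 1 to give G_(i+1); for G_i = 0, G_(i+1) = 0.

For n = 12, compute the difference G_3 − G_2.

G_0=12  [base 2] 2^(2 + 1) + 2^2  →[2↦3]→  3^(3 + 1) + 3^3 = 108  −1 ⇒ G_1=107
G_1=107  [base 3] 3^(3 + 1) + 2·3^2 + 2·3 + 2  →[3↦4]→  4^(4 + 1) + 2·4^2 + 2·4 + 2 = 1066  −1 ⇒ G_2=1065
G_2=1065  [base 4] 4^(4 + 1) + 2·4^2 + 2·4 + 1  →[4↦5]→  5^(5 + 1) + 2·5^2 + 2·5 + 1 = 15686  −1 ⇒ G_3=15685

14620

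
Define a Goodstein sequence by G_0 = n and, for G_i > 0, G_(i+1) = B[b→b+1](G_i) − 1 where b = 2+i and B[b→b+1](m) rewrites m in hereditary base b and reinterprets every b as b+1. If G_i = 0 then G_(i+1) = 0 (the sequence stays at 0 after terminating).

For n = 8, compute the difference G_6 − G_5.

31907376

(0) 8|_2 = 2^(2 + 1) ↦ 3^(3 + 1)|_3 = 81 ⇒ 80
(1) 80|_3 = 2·3^3 + 2·3^2 + 2·3 + 2 ↦ 2·4^4 + 2·4^2 + 2·4 + 2|_4 = 554 ⇒ 553
(2) 553|_4 = 2·4^4 + 2·4^2 + 2·4 + 1 ↦ 2·5^5 + 2·5^2 + 2·5 + 1|_5 = 6311 ⇒ 6310
(3) 6310|_5 = 2·5^5 + 2·5^2 + 2·5 ↦ 2·6^6 + 2·6^2 + 2·6|_6 = 93396 ⇒ 93395
(4) 93395|_6 = 2·6^6 + 2·6^2 + 6 + 5 ↦ 2·7^7 + 2·7^2 + 7 + 5|_7 = 1647196 ⇒ 1647195
(5) 1647195|_7 = 2·7^7 + 2·7^2 + 7 + 4 ↦ 2·8^8 + 2·8^2 + 8 + 4|_8 = 33554572 ⇒ 33554571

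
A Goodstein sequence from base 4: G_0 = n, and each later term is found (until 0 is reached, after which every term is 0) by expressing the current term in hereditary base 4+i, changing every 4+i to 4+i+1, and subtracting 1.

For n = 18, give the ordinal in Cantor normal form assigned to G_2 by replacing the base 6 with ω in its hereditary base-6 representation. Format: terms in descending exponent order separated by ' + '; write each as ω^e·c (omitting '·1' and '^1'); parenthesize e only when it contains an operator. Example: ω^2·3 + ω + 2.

step 0: 18 = 4^2 + 2; sub 5 for 4: 5^2 + 2; = 27; G_1 = 27−1 = 26
step 1: 26 = 5^2 + 1; sub 6 for 5: 6^2 + 1; = 37; G_2 = 37−1 = 36
step 2: 36 = 6^2; sub 7 for 6: 7^2; = 49; G_3 = 49−1 = 48

ω^2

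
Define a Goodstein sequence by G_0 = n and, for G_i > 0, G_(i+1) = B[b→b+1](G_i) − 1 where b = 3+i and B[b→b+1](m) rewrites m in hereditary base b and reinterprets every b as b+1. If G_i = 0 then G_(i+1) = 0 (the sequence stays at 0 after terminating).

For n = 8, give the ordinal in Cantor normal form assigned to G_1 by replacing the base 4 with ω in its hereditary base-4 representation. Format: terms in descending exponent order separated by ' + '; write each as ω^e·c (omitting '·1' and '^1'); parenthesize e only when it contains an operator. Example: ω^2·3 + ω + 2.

i=0: 8 = 2·3 + 2 (b=3); 3→4: 2·4 + 2 = 10; 10−1 = 9
i=1: 9 = 2·4 + 1 (b=4); 4→5: 2·5 + 1 = 11; 11−1 = 10

ω·2 + 1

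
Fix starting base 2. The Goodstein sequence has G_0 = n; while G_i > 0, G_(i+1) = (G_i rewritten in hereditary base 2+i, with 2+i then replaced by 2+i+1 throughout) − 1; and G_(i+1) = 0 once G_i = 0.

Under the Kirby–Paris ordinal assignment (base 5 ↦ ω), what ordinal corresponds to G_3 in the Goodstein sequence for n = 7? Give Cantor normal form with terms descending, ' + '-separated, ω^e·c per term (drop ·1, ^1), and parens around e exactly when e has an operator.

ω^ω + 2

base 2: 7 = 2^2 + 2 + 1; at 3: 3^3 + 3 + 1 = 31; next = 30
base 3: 30 = 3^3 + 3; at 4: 4^4 + 4 = 260; next = 259
base 4: 259 = 4^4 + 3; at 5: 5^5 + 3 = 3128; next = 3127
base 5: 3127 = 5^5 + 2; at 6: 6^6 + 2 = 46658; next = 46657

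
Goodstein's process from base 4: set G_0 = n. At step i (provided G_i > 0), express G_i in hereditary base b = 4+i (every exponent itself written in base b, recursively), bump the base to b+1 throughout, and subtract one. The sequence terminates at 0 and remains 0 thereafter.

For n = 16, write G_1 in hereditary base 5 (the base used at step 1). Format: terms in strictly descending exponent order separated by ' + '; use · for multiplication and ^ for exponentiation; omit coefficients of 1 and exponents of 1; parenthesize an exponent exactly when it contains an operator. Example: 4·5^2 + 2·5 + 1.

(0) 16|_4 = 4^2 ↦ 5^2|_5 = 25 ⇒ 24
(1) 24|_5 = 4·5 + 4 ↦ 4·6 + 4|_6 = 28 ⇒ 27

4·5 + 4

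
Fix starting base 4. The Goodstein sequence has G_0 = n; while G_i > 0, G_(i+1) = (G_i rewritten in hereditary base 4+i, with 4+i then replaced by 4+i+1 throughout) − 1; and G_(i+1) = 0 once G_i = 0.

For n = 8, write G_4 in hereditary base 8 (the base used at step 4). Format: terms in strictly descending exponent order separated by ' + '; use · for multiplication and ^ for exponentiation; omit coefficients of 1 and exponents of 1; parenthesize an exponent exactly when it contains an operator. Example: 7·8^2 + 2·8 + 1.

8 + 1

8 —HB4→ 2·4 —bump→ 2·5 = 10 —(−1)→ 9
9 —HB5→ 5 + 4 —bump→ 6 + 4 = 10 —(−1)→ 9
9 —HB6→ 6 + 3 —bump→ 7 + 3 = 10 —(−1)→ 9
9 —HB7→ 7 + 2 —bump→ 8 + 2 = 10 —(−1)→ 9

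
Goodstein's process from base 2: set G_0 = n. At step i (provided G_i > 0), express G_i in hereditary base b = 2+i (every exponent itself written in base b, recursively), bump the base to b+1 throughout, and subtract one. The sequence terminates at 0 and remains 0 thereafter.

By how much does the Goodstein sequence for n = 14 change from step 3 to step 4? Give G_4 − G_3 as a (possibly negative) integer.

G_0=14  [base 2] 2^(2 + 1) + 2^2 + 2  →[2↦3]→  3^(3 + 1) + 3^3 + 3 = 111  −1 ⇒ G_1=110
G_1=110  [base 3] 3^(3 + 1) + 3^3 + 2  →[3↦4]→  4^(4 + 1) + 4^4 + 2 = 1282  −1 ⇒ G_2=1281
G_2=1281  [base 4] 4^(4 + 1) + 4^4 + 1  →[4↦5]→  5^(5 + 1) + 5^5 + 1 = 18751  −1 ⇒ G_3=18750
G_3=18750  [base 5] 5^(5 + 1) + 5^5  →[5↦6]→  6^(6 + 1) + 6^6 = 326592  −1 ⇒ G_4=326591

307841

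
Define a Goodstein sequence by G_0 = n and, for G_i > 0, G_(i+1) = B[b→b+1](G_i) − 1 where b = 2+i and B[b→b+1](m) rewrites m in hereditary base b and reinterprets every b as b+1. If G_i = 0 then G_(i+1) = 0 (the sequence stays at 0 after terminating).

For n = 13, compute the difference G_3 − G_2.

14813

13 —HB2→ 2^(2 + 1) + 2^2 + 1 —bump→ 3^(3 + 1) + 3^3 + 1 = 109 —(−1)→ 108
108 —HB3→ 3^(3 + 1) + 3^3 —bump→ 4^(4 + 1) + 4^4 = 1280 —(−1)→ 1279
1279 —HB4→ 4^(4 + 1) + 3·4^3 + 3·4^2 + 3·4 + 3 —bump→ 5^(5 + 1) + 3·5^3 + 3·5^2 + 3·5 + 3 = 16093 —(−1)→ 16092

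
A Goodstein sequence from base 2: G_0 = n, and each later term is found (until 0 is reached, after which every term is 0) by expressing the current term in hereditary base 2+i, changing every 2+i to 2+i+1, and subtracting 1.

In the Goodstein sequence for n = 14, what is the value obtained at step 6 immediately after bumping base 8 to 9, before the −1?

3487116549

14 —HB2→ 2^(2 + 1) + 2^2 + 2 —bump→ 3^(3 + 1) + 3^3 + 3 = 111 —(−1)→ 110
110 —HB3→ 3^(3 + 1) + 3^3 + 2 —bump→ 4^(4 + 1) + 4^4 + 2 = 1282 —(−1)→ 1281
1281 —HB4→ 4^(4 + 1) + 4^4 + 1 —bump→ 5^(5 + 1) + 5^5 + 1 = 18751 —(−1)→ 18750
18750 —HB5→ 5^(5 + 1) + 5^5 —bump→ 6^(6 + 1) + 6^6 = 326592 —(−1)→ 326591
326591 —HB6→ 6^(6 + 1) + 5·6^5 + 5·6^4 + 5·6^3 + 5·6^2 + 5·6 + 5 —bump→ 7^(7 + 1) + 5·7^5 + 5·7^4 + 5·7^3 + 5·7^2 + 5·7 + 5 = 5862841 —(−1)→ 5862840
5862840 —HB7→ 7^(7 + 1) + 5·7^5 + 5·7^4 + 5·7^3 + 5·7^2 + 5·7 + 4 —bump→ 8^(8 + 1) + 5·8^5 + 5·8^4 + 5·8^3 + 5·8^2 + 5·8 + 4 = 134404972 —(−1)→ 134404971
134404971 —HB8→ 8^(8 + 1) + 5·8^5 + 5·8^4 + 5·8^3 + 5·8^2 + 5·8 + 3 —bump→ 9^(9 + 1) + 5·9^5 + 5·9^4 + 5·9^3 + 5·9^2 + 5·9 + 3 = 3487116549 —(−1)→ 3487116548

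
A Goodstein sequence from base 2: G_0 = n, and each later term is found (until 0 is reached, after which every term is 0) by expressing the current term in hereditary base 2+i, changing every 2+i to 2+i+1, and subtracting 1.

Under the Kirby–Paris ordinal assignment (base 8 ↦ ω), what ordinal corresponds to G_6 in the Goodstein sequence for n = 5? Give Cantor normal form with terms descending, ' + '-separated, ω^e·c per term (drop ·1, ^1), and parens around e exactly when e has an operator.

ω^3·3 + ω^2·3 + ω·2 + 7

i=0: 5 = 2^2 + 1 (b=2); 2→3: 3^3 + 1 = 28; 28−1 = 27
i=1: 27 = 3^3 (b=3); 3→4: 4^4 = 256; 256−1 = 255
i=2: 255 = 3·4^3 + 3·4^2 + 3·4 + 3 (b=4); 4→5: 3·5^3 + 3·5^2 + 3·5 + 3 = 468; 468−1 = 467
i=3: 467 = 3·5^3 + 3·5^2 + 3·5 + 2 (b=5); 5→6: 3·6^3 + 3·6^2 + 3·6 + 2 = 776; 776−1 = 775
i=4: 775 = 3·6^3 + 3·6^2 + 3·6 + 1 (b=6); 6→7: 3·7^3 + 3·7^2 + 3·7 + 1 = 1198; 1198−1 = 1197
i=5: 1197 = 3·7^3 + 3·7^2 + 3·7 (b=7); 7→8: 3·8^3 + 3·8^2 + 3·8 = 1752; 1752−1 = 1751
i=6: 1751 = 3·8^3 + 3·8^2 + 2·8 + 7 (b=8); 8→9: 3·9^3 + 3·9^2 + 2·9 + 7 = 2455; 2455−1 = 2454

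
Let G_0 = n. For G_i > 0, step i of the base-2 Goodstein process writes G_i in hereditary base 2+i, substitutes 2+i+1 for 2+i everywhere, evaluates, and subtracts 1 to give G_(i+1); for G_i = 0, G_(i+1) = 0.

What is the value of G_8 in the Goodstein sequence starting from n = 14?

100000555551

[0] 14 ≡ 2^(2 + 1) + 2^2 + 2 (base 2). Lift 3: 111. −1: 110.
[1] 110 ≡ 3^(3 + 1) + 3^3 + 2 (base 3). Lift 4: 1282. −1: 1281.
[2] 1281 ≡ 4^(4 + 1) + 4^4 + 1 (base 4). Lift 5: 18751. −1: 18750.
[3] 18750 ≡ 5^(5 + 1) + 5^5 (base 5). Lift 6: 326592. −1: 326591.
[4] 326591 ≡ 6^(6 + 1) + 5·6^5 + 5·6^4 + 5·6^3 + 5·6^2 + 5·6 + 5 (base 6). Lift 7: 5862841. −1: 5862840.
[5] 5862840 ≡ 7^(7 + 1) + 5·7^5 + 5·7^4 + 5·7^3 + 5·7^2 + 5·7 + 4 (base 7). Lift 8: 134404972. −1: 134404971.
[6] 134404971 ≡ 8^(8 + 1) + 5·8^5 + 5·8^4 + 5·8^3 + 5·8^2 + 5·8 + 3 (base 8). Lift 9: 3487116549. −1: 3487116548.
[7] 3487116548 ≡ 9^(9 + 1) + 5·9^5 + 5·9^4 + 5·9^3 + 5·9^2 + 5·9 + 2 (base 9). Lift 10: 100000555552. −1: 100000555551.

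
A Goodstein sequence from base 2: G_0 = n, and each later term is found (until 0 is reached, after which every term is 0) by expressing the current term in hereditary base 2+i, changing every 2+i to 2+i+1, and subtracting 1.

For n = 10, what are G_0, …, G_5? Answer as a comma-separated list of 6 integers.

i=0: 10 = 2^(2 + 1) + 2 (b=2); 2→3: 3^(3 + 1) + 3 = 84; 84−1 = 83
i=1: 83 = 3^(3 + 1) + 2 (b=3); 3→4: 4^(4 + 1) + 2 = 1026; 1026−1 = 1025
i=2: 1025 = 4^(4 + 1) + 1 (b=4); 4→5: 5^(5 + 1) + 1 = 15626; 15626−1 = 15625
i=3: 15625 = 5^(5 + 1) (b=5); 5→6: 6^(6 + 1) = 279936; 279936−1 = 279935
i=4: 279935 = 5·6^6 + 5·6^5 + 5·6^4 + 5·6^3 + 5·6^2 + 5·6 + 5 (b=6); 6→7: 5·7^7 + 5·7^5 + 5·7^4 + 5·7^3 + 5·7^2 + 5·7 + 5 = 4215755; 4215755−1 = 4215754

10, 83, 1025, 15625, 279935, 4215754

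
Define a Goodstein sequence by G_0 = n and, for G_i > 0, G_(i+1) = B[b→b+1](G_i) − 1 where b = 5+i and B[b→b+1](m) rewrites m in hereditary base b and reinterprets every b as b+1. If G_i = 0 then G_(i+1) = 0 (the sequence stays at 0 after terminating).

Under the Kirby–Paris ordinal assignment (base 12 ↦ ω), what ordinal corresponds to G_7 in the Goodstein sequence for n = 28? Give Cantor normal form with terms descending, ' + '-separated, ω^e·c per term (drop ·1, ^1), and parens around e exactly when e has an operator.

ω·8 + 5

base 5: 28 = 5^2 + 3; at 6: 6^2 + 3 = 39; next = 38
base 6: 38 = 6^2 + 2; at 7: 7^2 + 2 = 51; next = 50
base 7: 50 = 7^2 + 1; at 8: 8^2 + 1 = 65; next = 64
base 8: 64 = 8^2; at 9: 9^2 = 81; next = 80
base 9: 80 = 8·9 + 8; at 10: 8·10 + 8 = 88; next = 87
base 10: 87 = 8·10 + 7; at 11: 8·11 + 7 = 95; next = 94
base 11: 94 = 8·11 + 6; at 12: 8·12 + 6 = 102; next = 101
base 12: 101 = 8·12 + 5; at 13: 8·13 + 5 = 109; next = 108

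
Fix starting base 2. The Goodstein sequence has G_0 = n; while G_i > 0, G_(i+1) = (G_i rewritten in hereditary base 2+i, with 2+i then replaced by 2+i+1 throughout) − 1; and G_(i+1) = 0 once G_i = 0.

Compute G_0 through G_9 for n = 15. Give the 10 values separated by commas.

15, 111, 1283, 18752, 326593, 6588344, 150994943, 3524450280, 100077777775, 3138578427934

base 2: 15 = 2^(2 + 1) + 2^2 + 2 + 1; at 3: 3^(3 + 1) + 3^3 + 3 + 1 = 112; next = 111
base 3: 111 = 3^(3 + 1) + 3^3 + 3; at 4: 4^(4 + 1) + 4^4 + 4 = 1284; next = 1283
base 4: 1283 = 4^(4 + 1) + 4^4 + 3; at 5: 5^(5 + 1) + 5^5 + 3 = 18753; next = 18752
base 5: 18752 = 5^(5 + 1) + 5^5 + 2; at 6: 6^(6 + 1) + 6^6 + 2 = 326594; next = 326593
base 6: 326593 = 6^(6 + 1) + 6^6 + 1; at 7: 7^(7 + 1) + 7^7 + 1 = 6588345; next = 6588344
base 7: 6588344 = 7^(7 + 1) + 7^7; at 8: 8^(8 + 1) + 8^8 = 150994944; next = 150994943
base 8: 150994943 = 8^(8 + 1) + 7·8^7 + 7·8^6 + 7·8^5 + 7·8^4 + 7·8^3 + 7·8^2 + 7·8 + 7; at 9: 9^(9 + 1) + 7·9^7 + 7·9^6 + 7·9^5 + 7·9^4 + 7·9^3 + 7·9^2 + 7·9 + 7 = 3524450281; next = 3524450280
base 9: 3524450280 = 9^(9 + 1) + 7·9^7 + 7·9^6 + 7·9^5 + 7·9^4 + 7·9^3 + 7·9^2 + 7·9 + 6; at 10: 10^(10 + 1) + 7·10^7 + 7·10^6 + 7·10^5 + 7·10^4 + 7·10^3 + 7·10^2 + 7·10 + 6 = 100077777776; next = 100077777775
base 10: 100077777775 = 10^(10 + 1) + 7·10^7 + 7·10^6 + 7·10^5 + 7·10^4 + 7·10^3 + 7·10^2 + 7·10 + 5; at 11: 11^(11 + 1) + 7·11^7 + 7·11^6 + 7·11^5 + 7·11^4 + 7·11^3 + 7·11^2 + 7·11 + 5 = 3138578427935; next = 3138578427934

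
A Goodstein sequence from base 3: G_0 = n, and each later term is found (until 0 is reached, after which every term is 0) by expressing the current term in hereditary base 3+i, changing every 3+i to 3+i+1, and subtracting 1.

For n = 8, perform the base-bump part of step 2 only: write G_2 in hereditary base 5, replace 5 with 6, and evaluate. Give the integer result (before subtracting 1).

[0] 8 ≡ 2·3 + 2 (base 3). Lift 4: 10. −1: 9.
[1] 9 ≡ 2·4 + 1 (base 4). Lift 5: 11. −1: 10.

12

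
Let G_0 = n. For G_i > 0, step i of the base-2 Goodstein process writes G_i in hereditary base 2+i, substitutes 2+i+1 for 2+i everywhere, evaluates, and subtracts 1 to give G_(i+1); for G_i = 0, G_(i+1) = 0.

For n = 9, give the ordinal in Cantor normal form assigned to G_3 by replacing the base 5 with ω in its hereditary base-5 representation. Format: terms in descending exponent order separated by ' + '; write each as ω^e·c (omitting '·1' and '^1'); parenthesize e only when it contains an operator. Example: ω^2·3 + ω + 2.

ω^ω·3 + ω^3·3 + ω^2·3 + ω·3 + 2

step 0: 9 = 2^(2 + 1) + 1; sub 3 for 2: 3^(3 + 1) + 1; = 82; G_1 = 82−1 = 81
step 1: 81 = 3^(3 + 1); sub 4 for 3: 4^(4 + 1); = 1024; G_2 = 1024−1 = 1023
step 2: 1023 = 3·4^4 + 3·4^3 + 3·4^2 + 3·4 + 3; sub 5 for 4: 3·5^5 + 3·5^3 + 3·5^2 + 3·5 + 3; = 9843; G_3 = 9843−1 = 9842
step 3: 9842 = 3·5^5 + 3·5^3 + 3·5^2 + 3·5 + 2; sub 6 for 5: 3·6^6 + 3·6^3 + 3·6^2 + 3·6 + 2; = 140744; G_4 = 140744−1 = 140743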